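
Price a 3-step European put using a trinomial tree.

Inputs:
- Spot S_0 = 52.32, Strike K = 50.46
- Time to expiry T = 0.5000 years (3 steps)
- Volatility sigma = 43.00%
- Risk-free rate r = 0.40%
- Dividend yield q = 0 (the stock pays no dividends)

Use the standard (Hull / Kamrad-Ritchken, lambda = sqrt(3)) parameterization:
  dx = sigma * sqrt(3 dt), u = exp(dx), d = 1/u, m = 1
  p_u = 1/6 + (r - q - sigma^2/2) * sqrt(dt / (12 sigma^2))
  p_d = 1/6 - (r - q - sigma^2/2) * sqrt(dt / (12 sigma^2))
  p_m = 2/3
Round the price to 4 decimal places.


dt = T/N = 0.166667; dx = sigma*sqrt(3*dt) = 0.304056
u = exp(dx) = 1.355345; d = 1/u = 0.737820
p_u = 0.142425, p_m = 0.666667, p_d = 0.190908
Discount per step: exp(-r*dt) = 0.999334
Stock lattice S(k, j) with j the centered position index:
  k=0: S(0,+0) = 52.3200
  k=1: S(1,-1) = 38.6027; S(1,+0) = 52.3200; S(1,+1) = 70.9116
  k=2: S(2,-2) = 28.4818; S(2,-1) = 38.6027; S(2,+0) = 52.3200; S(2,+1) = 70.9116; S(2,+2) = 96.1097
  k=3: S(3,-3) = 21.0145; S(3,-2) = 28.4818; S(3,-1) = 38.6027; S(3,+0) = 52.3200; S(3,+1) = 70.9116; S(3,+2) = 96.1097; S(3,+3) = 130.2618
Terminal payoffs V(N, j) = max(K - S_T, 0):
  V(3,-3) = 29.445536; V(3,-2) = 21.978155; V(3,-1) = 11.857278; V(3,+0) = 0.000000; V(3,+1) = 0.000000; V(3,+2) = 0.000000; V(3,+3) = 0.000000
Backward induction: V(k, j) = exp(-r*dt) * [p_u * V(k+1, j+1) + p_m * V(k+1, j) + p_d * V(k+1, j-1)]
  V(2,-2) = exp(-r*dt) * [p_u*11.857278 + p_m*21.978155 + p_d*29.445536] = 21.947638
  V(2,-1) = exp(-r*dt) * [p_u*0.000000 + p_m*11.857278 + p_d*21.978155] = 12.092601
  V(2,+0) = exp(-r*dt) * [p_u*0.000000 + p_m*0.000000 + p_d*11.857278] = 2.262145
  V(2,+1) = exp(-r*dt) * [p_u*0.000000 + p_m*0.000000 + p_d*0.000000] = 0.000000
  V(2,+2) = exp(-r*dt) * [p_u*0.000000 + p_m*0.000000 + p_d*0.000000] = 0.000000
  V(1,-1) = exp(-r*dt) * [p_u*2.262145 + p_m*12.092601 + p_d*21.947638] = 12.565528
  V(1,+0) = exp(-r*dt) * [p_u*0.000000 + p_m*2.262145 + p_d*12.092601] = 3.814132
  V(1,+1) = exp(-r*dt) * [p_u*0.000000 + p_m*0.000000 + p_d*2.262145] = 0.431575
  V(0,+0) = exp(-r*dt) * [p_u*0.431575 + p_m*3.814132 + p_d*12.565528] = 4.999752

Answer: Price = V(0,0) = 4.9998


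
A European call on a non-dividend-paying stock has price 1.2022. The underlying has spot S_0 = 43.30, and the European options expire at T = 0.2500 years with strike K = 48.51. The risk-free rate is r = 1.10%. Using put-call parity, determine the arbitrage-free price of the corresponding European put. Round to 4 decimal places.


Answer: Put price = 6.2790

Derivation:
Put-call parity: C - P = S_0 * exp(-qT) - K * exp(-rT).
S_0 * exp(-qT) = 43.3000 * 1.00000000 = 43.30000000
K * exp(-rT) = 48.5100 * 0.99725378 = 48.37678076
P = C - S*exp(-qT) + K*exp(-rT)
P = 1.2022 - 43.30000000 + 48.37678076 = 6.2790


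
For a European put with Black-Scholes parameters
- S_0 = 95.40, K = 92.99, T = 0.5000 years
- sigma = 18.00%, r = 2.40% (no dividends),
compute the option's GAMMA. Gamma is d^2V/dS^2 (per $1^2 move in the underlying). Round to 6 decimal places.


d1 = 0.3589479708; d2 = 0.2316687502
phi(d1) = 0.3740520366; exp(-qT) = 1.0000000000; exp(-rT) = 0.9880717129
Gamma = exp(-qT) * phi(d1) / (S * sigma * sqrt(T)) = 1.0000000000 * 0.3740520366 / (95.4000 * 0.1800 * 0.7071067812) = 0.030805

Answer: Gamma = 0.030805


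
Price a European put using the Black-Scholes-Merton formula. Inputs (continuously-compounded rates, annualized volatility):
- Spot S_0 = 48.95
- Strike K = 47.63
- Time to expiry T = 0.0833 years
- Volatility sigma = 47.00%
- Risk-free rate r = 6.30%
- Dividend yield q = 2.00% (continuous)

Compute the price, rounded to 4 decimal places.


Answer: Price = 1.9256

Derivation:
d1 = (ln(S/K) + (r - q + 0.5*sigma^2) * T) / (sigma * sqrt(T)) = 0.29575295
d2 = d1 - sigma * sqrt(T) = 0.16010277
exp(-rT) = 0.99476585; exp(-qT) = 0.99833539
P = K * exp(-rT) * N(-d2) - S_0 * exp(-qT) * N(-d1)
N(-d1) = 0.38370938; N(-d2) = 0.43640006
P = 47.6300 * 0.99476585 * 0.43640006 - 48.9500 * 0.99833539 * 0.38370938 = 1.9256


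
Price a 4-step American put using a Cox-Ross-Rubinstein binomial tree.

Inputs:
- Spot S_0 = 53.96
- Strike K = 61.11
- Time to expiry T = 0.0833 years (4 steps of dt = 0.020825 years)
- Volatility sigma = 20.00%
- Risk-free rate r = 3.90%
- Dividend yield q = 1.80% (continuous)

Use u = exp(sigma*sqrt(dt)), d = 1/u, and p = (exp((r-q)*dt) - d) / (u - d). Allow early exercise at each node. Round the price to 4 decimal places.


dt = T/N = 0.020825
u = exp(sigma*sqrt(dt)) = 1.029282; d = 1/u = 0.971551
p = (exp((r-q)*dt) - d) / (u - d) = 0.500362
Discount per step: exp(-r*dt) = 0.999188
Stock lattice S(k, i) with i counting down-moves:
  k=0: S(0,0) = 53.9600
  k=1: S(1,0) = 55.5401; S(1,1) = 52.4249
  k=2: S(2,0) = 57.1664; S(2,1) = 53.9600; S(2,2) = 50.9334
  k=3: S(3,0) = 58.8404; S(3,1) = 55.5401; S(3,2) = 52.4249; S(3,3) = 49.4844
  k=4: S(4,0) = 60.5634; S(4,1) = 57.1664; S(4,2) = 53.9600; S(4,3) = 50.9334; S(4,4) = 48.0766
Terminal payoffs V(N, i) = max(K - S_T, 0):
  V(4,0) = 0.546646; V(4,1) = 3.943589; V(4,2) = 7.150000; V(4,3) = 10.176567; V(4,4) = 13.033376
Backward induction: V(k, i) = exp(-r*dt) * [p * V(k+1, i) + (1-p) * V(k+1, i+1)]; then take max(V_cont, immediate exercise) for American.
  V(3,0) = exp(-r*dt) * [p*0.546646 + (1-p)*3.943589] = 2.242066; exercise = 2.269626; V(3,0) = max -> 2.269626
  V(3,1) = exp(-r*dt) * [p*3.943589 + (1-p)*7.150000] = 5.541132; exercise = 5.569928; V(3,1) = max -> 5.569928
  V(3,2) = exp(-r*dt) * [p*7.150000 + (1-p)*10.176567] = 8.655156; exercise = 8.685120; V(3,2) = max -> 8.685120
  V(3,3) = exp(-r*dt) * [p*10.176567 + (1-p)*13.033376] = 11.594517; exercise = 11.625583; V(3,3) = max -> 11.625583
  V(2,0) = exp(-r*dt) * [p*2.269626 + (1-p)*5.569928] = 3.915402; exercise = 3.943589; V(2,0) = max -> 3.943589
  V(2,1) = exp(-r*dt) * [p*5.569928 + (1-p)*8.685120] = 7.120611; exercise = 7.150000; V(2,1) = max -> 7.150000
  V(2,2) = exp(-r*dt) * [p*8.685120 + (1-p)*11.625583] = 10.146044; exercise = 10.176567; V(2,2) = max -> 10.176567
  V(1,0) = exp(-r*dt) * [p*3.943589 + (1-p)*7.150000] = 5.541132; exercise = 5.569928; V(1,0) = max -> 5.569928
  V(1,1) = exp(-r*dt) * [p*7.150000 + (1-p)*10.176567] = 8.655156; exercise = 8.685120; V(1,1) = max -> 8.685120
  V(0,0) = exp(-r*dt) * [p*5.569928 + (1-p)*8.685120] = 7.120611; exercise = 7.150000; V(0,0) = max -> 7.150000

Answer: Price = V(0,0) = 7.1500


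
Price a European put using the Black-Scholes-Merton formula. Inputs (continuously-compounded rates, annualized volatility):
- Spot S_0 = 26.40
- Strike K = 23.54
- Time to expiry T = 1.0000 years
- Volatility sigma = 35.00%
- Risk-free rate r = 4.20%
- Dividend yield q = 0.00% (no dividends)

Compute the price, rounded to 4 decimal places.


d1 = (ln(S/K) + (r - q + 0.5*sigma^2) * T) / (sigma * sqrt(T)) = 0.62260831
d2 = d1 - sigma * sqrt(T) = 0.27260831
exp(-rT) = 0.95886978; exp(-qT) = 1.00000000
P = K * exp(-rT) * N(-d2) - S_0 * exp(-qT) * N(-d1)
N(-d1) = 0.26677097; N(-d2) = 0.39257716
P = 23.5400 * 0.95886978 * 0.39257716 - 26.4000 * 1.00000000 * 0.26677097 = 1.8184

Answer: Price = 1.8184


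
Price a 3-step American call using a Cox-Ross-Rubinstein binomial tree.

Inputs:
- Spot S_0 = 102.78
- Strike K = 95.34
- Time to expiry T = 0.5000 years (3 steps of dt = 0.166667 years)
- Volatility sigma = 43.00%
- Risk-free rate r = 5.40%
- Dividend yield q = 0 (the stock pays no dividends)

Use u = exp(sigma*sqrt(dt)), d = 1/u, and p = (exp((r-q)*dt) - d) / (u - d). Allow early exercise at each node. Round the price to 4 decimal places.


dt = T/N = 0.166667
u = exp(sigma*sqrt(dt)) = 1.191898; d = 1/u = 0.838998
p = (exp((r-q)*dt) - d) / (u - d) = 0.481844
Discount per step: exp(-r*dt) = 0.991040
Stock lattice S(k, i) with i counting down-moves:
  k=0: S(0,0) = 102.7800
  k=1: S(1,0) = 122.5032; S(1,1) = 86.2322
  k=2: S(2,0) = 146.0113; S(2,1) = 102.7800; S(2,2) = 72.3487
  k=3: S(3,0) = 174.0306; S(3,1) = 122.5032; S(3,2) = 86.2322; S(3,3) = 60.7004
Terminal payoffs V(N, i) = max(S_T - K, 0):
  V(3,0) = 78.690588; V(3,1) = 27.163248; V(3,2) = 0.000000; V(3,3) = 0.000000
Backward induction: V(k, i) = exp(-r*dt) * [p * V(k+1, i) + (1-p) * V(k+1, i+1)]; then take max(V_cont, immediate exercise) for American.
  V(2,0) = exp(-r*dt) * [p*78.690588 + (1-p)*27.163248] = 51.525553; exercise = 50.671343; V(2,0) = max -> 51.525553
  V(2,1) = exp(-r*dt) * [p*27.163248 + (1-p)*0.000000] = 12.971175; exercise = 7.440000; V(2,1) = max -> 12.971175
  V(2,2) = exp(-r*dt) * [p*0.000000 + (1-p)*0.000000] = 0.000000; exercise = 0.000000; V(2,2) = max -> 0.000000
  V(1,0) = exp(-r*dt) * [p*51.525553 + (1-p)*12.971175] = 31.265701; exercise = 27.163248; V(1,0) = max -> 31.265701
  V(1,1) = exp(-r*dt) * [p*12.971175 + (1-p)*0.000000] = 6.194082; exercise = 0.000000; V(1,1) = max -> 6.194082
  V(0,0) = exp(-r*dt) * [p*31.265701 + (1-p)*6.194082] = 18.110951; exercise = 7.440000; V(0,0) = max -> 18.110951

Answer: Price = V(0,0) = 18.1110


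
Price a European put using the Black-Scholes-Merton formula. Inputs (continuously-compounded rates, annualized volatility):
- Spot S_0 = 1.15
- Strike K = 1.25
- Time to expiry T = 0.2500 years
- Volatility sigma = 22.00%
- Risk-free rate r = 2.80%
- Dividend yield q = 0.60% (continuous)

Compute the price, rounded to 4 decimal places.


Answer: Price = 0.1115

Derivation:
d1 = (ln(S/K) + (r - q + 0.5*sigma^2) * T) / (sigma * sqrt(T)) = -0.65301463
d2 = d1 - sigma * sqrt(T) = -0.76301463
exp(-rT) = 0.99302444; exp(-qT) = 0.99850112
P = K * exp(-rT) * N(-d2) - S_0 * exp(-qT) * N(-d1)
N(-d1) = 0.74312658; N(-d2) = 0.77727266
P = 1.2500 * 0.99302444 * 0.77727266 - 1.1500 * 0.99850112 * 0.74312658 = 0.1115


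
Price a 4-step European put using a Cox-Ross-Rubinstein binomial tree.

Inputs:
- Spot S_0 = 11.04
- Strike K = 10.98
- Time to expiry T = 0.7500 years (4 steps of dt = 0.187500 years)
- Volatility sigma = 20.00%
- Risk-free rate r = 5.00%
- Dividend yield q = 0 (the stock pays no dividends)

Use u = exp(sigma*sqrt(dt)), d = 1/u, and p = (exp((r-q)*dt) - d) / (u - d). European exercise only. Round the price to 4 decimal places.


dt = T/N = 0.187500
u = exp(sigma*sqrt(dt)) = 1.090463; d = 1/u = 0.917042
p = (exp((r-q)*dt) - d) / (u - d) = 0.532676
Discount per step: exp(-r*dt) = 0.990669
Stock lattice S(k, i) with i counting down-moves:
  k=0: S(0,0) = 11.0400
  k=1: S(1,0) = 12.0387; S(1,1) = 10.1241
  k=2: S(2,0) = 13.1278; S(2,1) = 11.0400; S(2,2) = 9.2843
  k=3: S(3,0) = 14.3154; S(3,1) = 12.0387; S(3,2) = 10.1241; S(3,3) = 8.5140
  k=4: S(4,0) = 15.6104; S(4,1) = 13.1278; S(4,2) = 11.0400; S(4,3) = 9.2843; S(4,4) = 7.8077
Terminal payoffs V(N, i) = max(K - S_T, 0):
  V(4,0) = 0.000000; V(4,1) = 0.000000; V(4,2) = 0.000000; V(4,3) = 1.695745; V(4,4) = 3.172265
Backward induction: V(k, i) = exp(-r*dt) * [p * V(k+1, i) + (1-p) * V(k+1, i+1)].
  V(3,0) = exp(-r*dt) * [p*0.000000 + (1-p)*0.000000] = 0.000000
  V(3,1) = exp(-r*dt) * [p*0.000000 + (1-p)*0.000000] = 0.000000
  V(3,2) = exp(-r*dt) * [p*0.000000 + (1-p)*1.695745] = 0.785068
  V(3,3) = exp(-r*dt) * [p*1.695745 + (1-p)*3.172265] = 2.363496
  V(2,0) = exp(-r*dt) * [p*0.000000 + (1-p)*0.000000] = 0.000000
  V(2,1) = exp(-r*dt) * [p*0.000000 + (1-p)*0.785068] = 0.363457
  V(2,2) = exp(-r*dt) * [p*0.785068 + (1-p)*2.363496] = 1.508496
  V(1,0) = exp(-r*dt) * [p*0.000000 + (1-p)*0.363457] = 0.168267
  V(1,1) = exp(-r*dt) * [p*0.363457 + (1-p)*1.508496] = 0.890177
  V(0,0) = exp(-r*dt) * [p*0.168267 + (1-p)*0.890177] = 0.500915

Answer: Price = V(0,0) = 0.5009


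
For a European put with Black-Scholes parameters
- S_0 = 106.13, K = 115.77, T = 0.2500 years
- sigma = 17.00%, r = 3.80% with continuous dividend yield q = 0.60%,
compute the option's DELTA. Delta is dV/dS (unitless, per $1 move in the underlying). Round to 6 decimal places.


d1 = -0.8862141935; d2 = -0.9712141935
phi(d1) = 0.2693815962; exp(-qT) = 0.9985011244; exp(-rT) = 0.9905449824
N(-d1) = 0.8122489416
Delta = -exp(-qT) * N(-d1) = -0.9985011244 * 0.8122489416 = -0.811031

Answer: Delta = -0.811031


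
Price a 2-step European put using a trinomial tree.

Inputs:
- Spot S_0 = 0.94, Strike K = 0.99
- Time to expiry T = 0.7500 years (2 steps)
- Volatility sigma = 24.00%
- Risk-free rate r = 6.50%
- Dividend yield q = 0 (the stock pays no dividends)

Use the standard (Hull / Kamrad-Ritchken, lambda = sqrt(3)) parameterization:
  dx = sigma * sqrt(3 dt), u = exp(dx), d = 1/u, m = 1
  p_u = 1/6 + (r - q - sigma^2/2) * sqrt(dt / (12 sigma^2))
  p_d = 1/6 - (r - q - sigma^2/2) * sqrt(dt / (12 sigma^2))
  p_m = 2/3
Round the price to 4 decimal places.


Answer: Price = V(0,0) = 0.0781

Derivation:
dt = T/N = 0.375000; dx = sigma*sqrt(3*dt) = 0.254558
u = exp(dx) = 1.289892; d = 1/u = 0.775259
p_u = 0.193330, p_m = 0.666667, p_d = 0.140003
Discount per step: exp(-r*dt) = 0.975920
Stock lattice S(k, j) with j the centered position index:
  k=0: S(0,+0) = 0.9400
  k=1: S(1,-1) = 0.7287; S(1,+0) = 0.9400; S(1,+1) = 1.2125
  k=2: S(2,-2) = 0.5650; S(2,-1) = 0.7287; S(2,+0) = 0.9400; S(2,+1) = 1.2125; S(2,+2) = 1.5640
Terminal payoffs V(N, j) = max(K - S_T, 0):
  V(2,-2) = 0.425035; V(2,-1) = 0.261257; V(2,+0) = 0.050000; V(2,+1) = 0.000000; V(2,+2) = 0.000000
Backward induction: V(k, j) = exp(-r*dt) * [p_u * V(k+1, j+1) + p_m * V(k+1, j) + p_d * V(k+1, j-1)]
  V(1,-1) = exp(-r*dt) * [p_u*0.050000 + p_m*0.261257 + p_d*0.425035] = 0.237484
  V(1,+0) = exp(-r*dt) * [p_u*0.000000 + p_m*0.050000 + p_d*0.261257] = 0.068227
  V(1,+1) = exp(-r*dt) * [p_u*0.000000 + p_m*0.000000 + p_d*0.050000] = 0.006832
  V(0,+0) = exp(-r*dt) * [p_u*0.006832 + p_m*0.068227 + p_d*0.237484] = 0.078126


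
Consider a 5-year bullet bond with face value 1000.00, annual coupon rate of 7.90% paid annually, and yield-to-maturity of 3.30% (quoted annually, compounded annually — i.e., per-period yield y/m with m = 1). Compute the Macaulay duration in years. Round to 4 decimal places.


Coupon per period c = face * coupon_rate / m = 79.000000
Periods per year m = 1; per-period yield y/m = 0.033000
Number of cashflows N = 5
Cashflows (t years, CF_t, discount factor 1/(1+y/m)^(m*t), PV):
  t = 1.0000: CF_t = 79.000000, DF = 0.968054, PV = 76.476283
  t = 2.0000: CF_t = 79.000000, DF = 0.937129, PV = 74.033187
  t = 3.0000: CF_t = 79.000000, DF = 0.907192, PV = 71.668139
  t = 4.0000: CF_t = 79.000000, DF = 0.878211, PV = 69.378644
  t = 5.0000: CF_t = 1079.000000, DF = 0.850156, PV = 917.317834
Price P = sum_t PV_t = 1208.874087
Macaulay numerator sum_t t * PV_t:
  t * PV_t at t = 1.0000: 76.476283
  t * PV_t at t = 2.0000: 148.066375
  t * PV_t at t = 3.0000: 215.004417
  t * PV_t at t = 4.0000: 277.514575
  t * PV_t at t = 5.0000: 4586.589172
Macaulay duration D = (sum_t t * PV_t) / P = 5303.650821 / 1208.874087 = 4.387265

Answer: Macaulay duration = 4.3873 years


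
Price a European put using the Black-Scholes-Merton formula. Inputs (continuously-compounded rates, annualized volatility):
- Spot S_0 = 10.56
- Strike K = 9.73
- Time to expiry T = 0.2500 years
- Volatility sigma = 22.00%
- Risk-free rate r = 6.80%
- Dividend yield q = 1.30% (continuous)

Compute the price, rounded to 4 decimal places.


Answer: Price = 0.1171

Derivation:
d1 = (ln(S/K) + (r - q + 0.5*sigma^2) * T) / (sigma * sqrt(T)) = 0.92417620
d2 = d1 - sigma * sqrt(T) = 0.81417620
exp(-rT) = 0.98314368; exp(-qT) = 0.99675528
P = K * exp(-rT) * N(-d2) - S_0 * exp(-qT) * N(-d1)
N(-d1) = 0.17769729; N(-d2) = 0.20777201
P = 9.7300 * 0.98314368 * 0.20777201 - 10.5600 * 0.99675528 * 0.17769729 = 0.1171


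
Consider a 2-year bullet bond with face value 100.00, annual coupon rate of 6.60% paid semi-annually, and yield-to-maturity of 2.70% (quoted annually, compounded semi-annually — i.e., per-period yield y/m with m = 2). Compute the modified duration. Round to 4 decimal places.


Answer: Modified duration = 1.8845

Derivation:
Coupon per period c = face * coupon_rate / m = 3.300000
Periods per year m = 2; per-period yield y/m = 0.013500
Number of cashflows N = 4
Cashflows (t years, CF_t, discount factor 1/(1+y/m)^(m*t), PV):
  t = 0.5000: CF_t = 3.300000, DF = 0.986680, PV = 3.256043
  t = 1.0000: CF_t = 3.300000, DF = 0.973537, PV = 3.212672
  t = 1.5000: CF_t = 3.300000, DF = 0.960569, PV = 3.169879
  t = 2.0000: CF_t = 103.300000, DF = 0.947774, PV = 97.905099
Price P = sum_t PV_t = 107.543693
First compute Macaulay numerator sum_t t * PV_t:
  t * PV_t at t = 0.5000: 1.628022
  t * PV_t at t = 1.0000: 3.212672
  t * PV_t at t = 1.5000: 4.754818
  t * PV_t at t = 2.0000: 195.810197
Macaulay duration D = 205.405710 / 107.543693 = 1.909974
Modified duration = D / (1 + y/m) = 1.909974 / (1 + 0.013500) = 1.884533


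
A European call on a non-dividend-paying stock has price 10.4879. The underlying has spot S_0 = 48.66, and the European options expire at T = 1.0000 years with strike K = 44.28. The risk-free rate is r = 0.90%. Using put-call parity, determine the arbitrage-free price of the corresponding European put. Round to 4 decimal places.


Answer: Put price = 5.7112

Derivation:
Put-call parity: C - P = S_0 * exp(-qT) - K * exp(-rT).
S_0 * exp(-qT) = 48.6600 * 1.00000000 = 48.66000000
K * exp(-rT) = 44.2800 * 0.99104038 = 43.88326797
P = C - S*exp(-qT) + K*exp(-rT)
P = 10.4879 - 48.66000000 + 43.88326797 = 5.7112


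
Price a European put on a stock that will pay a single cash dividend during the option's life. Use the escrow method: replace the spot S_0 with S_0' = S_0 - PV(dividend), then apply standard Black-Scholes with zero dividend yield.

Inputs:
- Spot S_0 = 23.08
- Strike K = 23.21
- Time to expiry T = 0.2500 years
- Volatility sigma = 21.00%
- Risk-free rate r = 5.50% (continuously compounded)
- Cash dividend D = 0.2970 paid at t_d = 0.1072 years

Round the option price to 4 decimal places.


Answer: Price = 1.0114

Derivation:
PV(D) = D * exp(-r * t_d) = 0.2970 * 0.99412135 = 0.29525404
S_0' = S_0 - PV(D) = 23.0800 - 0.29525404 = 22.78474596
d1 = (ln(S_0'/K) + (r + sigma^2/2)*T) / (sigma*sqrt(T)) = 0.00733862
d2 = d1 - sigma*sqrt(T) = -0.09766138
exp(-rT) = 0.98634410
N(-d1) = 0.49707234; N(-d2) = 0.53889941
P = K * exp(-rT) * N(-d2) - S_0' * N(-d1) = 23.2100 * 0.98634410 * 0.53889941 - 22.78474596 * 0.49707234 = 1.0114


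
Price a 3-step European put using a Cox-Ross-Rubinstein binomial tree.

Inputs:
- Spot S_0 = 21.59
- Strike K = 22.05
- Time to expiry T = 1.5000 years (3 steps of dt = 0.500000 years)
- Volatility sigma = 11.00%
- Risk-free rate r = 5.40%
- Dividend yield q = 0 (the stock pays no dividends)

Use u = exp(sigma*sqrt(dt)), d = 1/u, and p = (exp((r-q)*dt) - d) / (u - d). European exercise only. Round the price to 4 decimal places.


dt = T/N = 0.500000
u = exp(sigma*sqrt(dt)) = 1.080887; d = 1/u = 0.925166
p = (exp((r-q)*dt) - d) / (u - d) = 0.656314
Discount per step: exp(-r*dt) = 0.973361
Stock lattice S(k, i) with i counting down-moves:
  k=0: S(0,0) = 21.5900
  k=1: S(1,0) = 23.3363; S(1,1) = 19.9743
  k=2: S(2,0) = 25.2239; S(2,1) = 21.5900; S(2,2) = 18.4796
  k=3: S(3,0) = 27.2642; S(3,1) = 23.3363; S(3,2) = 19.9743; S(3,3) = 17.0967
Terminal payoffs V(N, i) = max(K - S_T, 0):
  V(3,0) = 0.000000; V(3,1) = 0.000000; V(3,2) = 2.075659; V(3,3) = 4.953308
Backward induction: V(k, i) = exp(-r*dt) * [p * V(k+1, i) + (1-p) * V(k+1, i+1)].
  V(2,0) = exp(-r*dt) * [p*0.000000 + (1-p)*0.000000] = 0.000000
  V(2,1) = exp(-r*dt) * [p*0.000000 + (1-p)*2.075659] = 0.694372
  V(2,2) = exp(-r*dt) * [p*2.075659 + (1-p)*4.953308] = 2.983028
  V(1,0) = exp(-r*dt) * [p*0.000000 + (1-p)*0.694372] = 0.232289
  V(1,1) = exp(-r*dt) * [p*0.694372 + (1-p)*2.983028] = 1.441500
  V(0,0) = exp(-r*dt) * [p*0.232289 + (1-p)*1.441500] = 0.630619

Answer: Price = V(0,0) = 0.6306


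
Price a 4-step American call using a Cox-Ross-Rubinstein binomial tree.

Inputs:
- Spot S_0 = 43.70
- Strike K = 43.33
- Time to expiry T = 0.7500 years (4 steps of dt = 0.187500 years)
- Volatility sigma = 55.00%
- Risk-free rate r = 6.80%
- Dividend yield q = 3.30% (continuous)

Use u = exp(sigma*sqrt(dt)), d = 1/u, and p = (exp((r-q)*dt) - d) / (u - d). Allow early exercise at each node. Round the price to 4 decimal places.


dt = T/N = 0.187500
u = exp(sigma*sqrt(dt)) = 1.268908; d = 1/u = 0.788079
p = (exp((r-q)*dt) - d) / (u - d) = 0.454434
Discount per step: exp(-r*dt) = 0.987331
Stock lattice S(k, i) with i counting down-moves:
  k=0: S(0,0) = 43.7000
  k=1: S(1,0) = 55.4513; S(1,1) = 34.4391
  k=2: S(2,0) = 70.3626; S(2,1) = 43.7000; S(2,2) = 27.1407
  k=3: S(3,0) = 89.2837; S(3,1) = 55.4513; S(3,2) = 34.4391; S(3,3) = 21.3890
  k=4: S(4,0) = 113.2928; S(4,1) = 70.3626; S(4,2) = 43.7000; S(4,3) = 27.1407; S(4,4) = 16.8562
Terminal payoffs V(N, i) = max(S_T - K, 0):
  V(4,0) = 69.962849; V(4,1) = 27.032614; V(4,2) = 0.370000; V(4,3) = 0.000000; V(4,4) = 0.000000
Backward induction: V(k, i) = exp(-r*dt) * [p * V(k+1, i) + (1-p) * V(k+1, i+1)]; then take max(V_cont, immediate exercise) for American.
  V(3,0) = exp(-r*dt) * [p*69.962849 + (1-p)*27.032614] = 45.951924; exercise = 45.953711; V(3,0) = max -> 45.953711
  V(3,1) = exp(-r*dt) * [p*27.032614 + (1-p)*0.370000] = 12.328201; exercise = 12.121296; V(3,1) = max -> 12.328201
  V(3,2) = exp(-r*dt) * [p*0.370000 + (1-p)*0.000000] = 0.166010; exercise = 0.000000; V(3,2) = max -> 0.166010
  V(3,3) = exp(-r*dt) * [p*0.000000 + (1-p)*0.000000] = 0.000000; exercise = 0.000000; V(3,3) = max -> 0.000000
  V(2,0) = exp(-r*dt) * [p*45.953711 + (1-p)*12.328201] = 27.258990; exercise = 27.032614; V(2,0) = max -> 27.258990
  V(2,1) = exp(-r*dt) * [p*12.328201 + (1-p)*0.166010] = 5.620796; exercise = 0.370000; V(2,1) = max -> 5.620796
  V(2,2) = exp(-r*dt) * [p*0.166010 + (1-p)*0.000000] = 0.074485; exercise = 0.000000; V(2,2) = max -> 0.074485
  V(1,0) = exp(-r*dt) * [p*27.258990 + (1-p)*5.620796] = 15.258135; exercise = 12.121296; V(1,0) = max -> 15.258135
  V(1,1) = exp(-r*dt) * [p*5.620796 + (1-p)*0.074485] = 2.562041; exercise = 0.000000; V(1,1) = max -> 2.562041
  V(0,0) = exp(-r*dt) * [p*15.258135 + (1-p)*2.562041] = 8.226022; exercise = 0.370000; V(0,0) = max -> 8.226022

Answer: Price = V(0,0) = 8.2260


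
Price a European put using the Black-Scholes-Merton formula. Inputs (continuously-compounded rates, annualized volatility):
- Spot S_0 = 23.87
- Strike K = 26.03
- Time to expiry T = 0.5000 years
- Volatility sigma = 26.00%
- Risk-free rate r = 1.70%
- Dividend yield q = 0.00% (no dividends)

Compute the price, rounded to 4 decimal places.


Answer: Price = 2.9504

Derivation:
d1 = (ln(S/K) + (r - q + 0.5*sigma^2) * T) / (sigma * sqrt(T)) = -0.33303249
d2 = d1 - sigma * sqrt(T) = -0.51688025
exp(-rT) = 0.99153602; exp(-qT) = 1.00000000
P = K * exp(-rT) * N(-d2) - S_0 * exp(-qT) * N(-d1)
N(-d1) = 0.63044512; N(-d2) = 0.69738012
P = 26.0300 * 0.99153602 * 0.69738012 - 23.8700 * 1.00000000 * 0.63044512 = 2.9504


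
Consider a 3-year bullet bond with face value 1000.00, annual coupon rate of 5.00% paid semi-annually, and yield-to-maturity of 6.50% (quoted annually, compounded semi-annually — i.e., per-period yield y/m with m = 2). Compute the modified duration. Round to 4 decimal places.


Coupon per period c = face * coupon_rate / m = 25.000000
Periods per year m = 2; per-period yield y/m = 0.032500
Number of cashflows N = 6
Cashflows (t years, CF_t, discount factor 1/(1+y/m)^(m*t), PV):
  t = 0.5000: CF_t = 25.000000, DF = 0.968523, PV = 24.213075
  t = 1.0000: CF_t = 25.000000, DF = 0.938037, PV = 23.450920
  t = 1.5000: CF_t = 25.000000, DF = 0.908510, PV = 22.712756
  t = 2.0000: CF_t = 25.000000, DF = 0.879913, PV = 21.997826
  t = 2.5000: CF_t = 25.000000, DF = 0.852216, PV = 21.305401
  t = 3.0000: CF_t = 1025.000000, DF = 0.825391, PV = 846.025598
Price P = sum_t PV_t = 959.705575
First compute Macaulay numerator sum_t t * PV_t:
  t * PV_t at t = 0.5000: 12.106538
  t * PV_t at t = 1.0000: 23.450920
  t * PV_t at t = 1.5000: 34.069133
  t * PV_t at t = 2.0000: 43.995652
  t * PV_t at t = 2.5000: 53.263502
  t * PV_t at t = 3.0000: 2538.076793
Macaulay duration D = 2704.962538 / 959.705575 = 2.818534
Modified duration = D / (1 + y/m) = 2.818534 / (1 + 0.032500) = 2.729815

Answer: Modified duration = 2.7298


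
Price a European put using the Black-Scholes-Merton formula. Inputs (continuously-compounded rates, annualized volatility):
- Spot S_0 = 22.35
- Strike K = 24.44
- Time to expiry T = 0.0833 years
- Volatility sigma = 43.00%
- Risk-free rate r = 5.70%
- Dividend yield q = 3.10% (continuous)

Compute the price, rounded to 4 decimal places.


Answer: Price = 2.4423

Derivation:
d1 = (ln(S/K) + (r - q + 0.5*sigma^2) * T) / (sigma * sqrt(T)) = -0.64080916
d2 = d1 - sigma * sqrt(T) = -0.76491464
exp(-rT) = 0.99526315; exp(-qT) = 0.99742103
P = K * exp(-rT) * N(-d2) - S_0 * exp(-qT) * N(-d1)
N(-d1) = 0.73917666; N(-d2) = 0.77783881
P = 24.4400 * 0.99526315 * 0.77783881 - 22.3500 * 0.99742103 * 0.73917666 = 2.4423


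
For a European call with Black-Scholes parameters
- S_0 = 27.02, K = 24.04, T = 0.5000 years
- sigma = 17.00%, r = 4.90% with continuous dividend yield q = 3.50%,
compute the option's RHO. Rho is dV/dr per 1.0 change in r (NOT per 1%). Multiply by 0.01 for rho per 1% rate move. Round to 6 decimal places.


d1 = 1.0904686563; d2 = 0.9702605035
phi(d1) = 0.2201382594; exp(-qT) = 0.9826522357; exp(-rT) = 0.9757976889
N(d2) = 0.8340416704
Rho = K*T*exp(-rT)*N(d2) = 24.0400 * 0.5000 * 0.9757976889 * 0.8340416704 = 9.782548

Answer: Rho = 9.782548


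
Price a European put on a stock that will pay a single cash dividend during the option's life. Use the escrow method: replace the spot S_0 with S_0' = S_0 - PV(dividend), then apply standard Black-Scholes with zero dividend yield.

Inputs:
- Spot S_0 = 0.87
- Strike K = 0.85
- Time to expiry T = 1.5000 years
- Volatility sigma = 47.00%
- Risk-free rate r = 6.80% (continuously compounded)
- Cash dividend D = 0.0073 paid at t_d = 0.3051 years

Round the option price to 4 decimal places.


Answer: Price = 0.1407

Derivation:
PV(D) = D * exp(-r * t_d) = 0.0073 * 0.97946693 = 0.00715011
S_0' = S_0 - PV(D) = 0.8700 - 0.00715011 = 0.86284989
d1 = (ln(S_0'/K) + (r + sigma^2/2)*T) / (sigma*sqrt(T)) = 0.49107820
d2 = d1 - sigma*sqrt(T) = -0.08455189
exp(-rT) = 0.90302955
N(-d1) = 0.31168557; N(-d2) = 0.53369118
P = K * exp(-rT) * N(-d2) - S_0' * N(-d1) = 0.8500 * 0.90302955 * 0.53369118 - 0.86284989 * 0.31168557 = 0.1407


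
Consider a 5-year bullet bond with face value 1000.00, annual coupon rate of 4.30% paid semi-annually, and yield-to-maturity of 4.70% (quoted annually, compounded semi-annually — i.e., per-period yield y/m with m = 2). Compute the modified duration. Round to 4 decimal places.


Coupon per period c = face * coupon_rate / m = 21.500000
Periods per year m = 2; per-period yield y/m = 0.023500
Number of cashflows N = 10
Cashflows (t years, CF_t, discount factor 1/(1+y/m)^(m*t), PV):
  t = 0.5000: CF_t = 21.500000, DF = 0.977040, PV = 21.006351
  t = 1.0000: CF_t = 21.500000, DF = 0.954606, PV = 20.524036
  t = 1.5000: CF_t = 21.500000, DF = 0.932688, PV = 20.052795
  t = 2.0000: CF_t = 21.500000, DF = 0.911273, PV = 19.592374
  t = 2.5000: CF_t = 21.500000, DF = 0.890350, PV = 19.142525
  t = 3.0000: CF_t = 21.500000, DF = 0.869907, PV = 18.703004
  t = 3.5000: CF_t = 21.500000, DF = 0.849934, PV = 18.273575
  t = 4.0000: CF_t = 21.500000, DF = 0.830419, PV = 17.854006
  t = 4.5000: CF_t = 21.500000, DF = 0.811352, PV = 17.444071
  t = 5.0000: CF_t = 1021.500000, DF = 0.792723, PV = 809.766677
Price P = sum_t PV_t = 982.359415
First compute Macaulay numerator sum_t t * PV_t:
  t * PV_t at t = 0.5000: 10.503175
  t * PV_t at t = 1.0000: 20.524036
  t * PV_t at t = 1.5000: 30.079193
  t * PV_t at t = 2.0000: 39.184749
  t * PV_t at t = 2.5000: 47.856313
  t * PV_t at t = 3.0000: 56.109013
  t * PV_t at t = 3.5000: 63.957514
  t * PV_t at t = 4.0000: 71.416025
  t * PV_t at t = 4.5000: 78.498318
  t * PV_t at t = 5.0000: 4048.833385
Macaulay duration D = 4466.961721 / 982.359415 = 4.547177
Modified duration = D / (1 + y/m) = 4.547177 / (1 + 0.023500) = 4.442771

Answer: Modified duration = 4.4428


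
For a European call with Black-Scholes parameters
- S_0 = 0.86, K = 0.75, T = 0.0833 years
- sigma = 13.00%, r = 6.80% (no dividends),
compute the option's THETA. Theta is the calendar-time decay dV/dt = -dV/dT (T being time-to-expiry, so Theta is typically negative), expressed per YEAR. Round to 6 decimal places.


d1 = 3.8173366379; d2 = 3.7798163767
phi(d1) = 0.0002732925; exp(-qT) = 1.0000000000; exp(-rT) = 0.9943516125
Theta = -S*exp(-qT)*phi(d1)*sigma/(2*sqrt(T)) - r*K*exp(-rT)*N(d2) + q*S*exp(-qT)*N(d1)
N(d1) = 0.9999325500; N(d2) = 0.9999215280; sqrt(T) = 0.2886173938
Term 1 = -0.8600 * 1.0000000000 * 0.0002732925 * 0.1300 / (2 * 0.2886173938) = -0.0000529318
Term 2 = -0.0680 * 0.7500 * 0.9943516125 * 0.9999215280 = -0.0507079528
Term 3 = 0 (no dividend yield, q = 0)
Theta = -0.0000529318 + (-0.0507079528) + (0.0000000000) = -0.050761

Answer: Theta = -0.050761


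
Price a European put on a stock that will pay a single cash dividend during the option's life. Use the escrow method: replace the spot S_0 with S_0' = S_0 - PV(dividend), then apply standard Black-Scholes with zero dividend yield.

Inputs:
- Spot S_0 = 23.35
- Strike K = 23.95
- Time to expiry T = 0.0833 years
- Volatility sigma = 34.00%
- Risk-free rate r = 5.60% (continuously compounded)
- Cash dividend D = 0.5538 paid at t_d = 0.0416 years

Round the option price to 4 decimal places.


PV(D) = D * exp(-r * t_d) = 0.5538 * 0.99767311 = 0.55251137
S_0' = S_0 - PV(D) = 23.3500 - 0.55251137 = 22.79748863
d1 = (ln(S_0'/K) + (r + sigma^2/2)*T) / (sigma*sqrt(T)) = -0.40597612
d2 = d1 - sigma*sqrt(T) = -0.50410603
exp(-rT) = 0.99534606
N(-d1) = 0.65761993; N(-d2) = 0.69290657
P = K * exp(-rT) * N(-d2) - S_0' * N(-d1) = 23.9500 * 0.99534606 * 0.69290657 - 22.79748863 * 0.65761993 = 1.5258

Answer: Price = 1.5258


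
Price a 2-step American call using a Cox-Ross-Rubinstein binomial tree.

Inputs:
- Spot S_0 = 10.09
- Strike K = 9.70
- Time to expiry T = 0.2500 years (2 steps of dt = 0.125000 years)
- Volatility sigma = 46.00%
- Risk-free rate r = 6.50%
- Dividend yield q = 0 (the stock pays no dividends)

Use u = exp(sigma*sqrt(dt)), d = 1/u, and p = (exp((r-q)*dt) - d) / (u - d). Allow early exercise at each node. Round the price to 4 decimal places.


Answer: Price = V(0,0) = 1.1771

Derivation:
dt = T/N = 0.125000
u = exp(sigma*sqrt(dt)) = 1.176607; d = 1/u = 0.849902
p = (exp((r-q)*dt) - d) / (u - d) = 0.484402
Discount per step: exp(-r*dt) = 0.991908
Stock lattice S(k, i) with i counting down-moves:
  k=0: S(0,0) = 10.0900
  k=1: S(1,0) = 11.8720; S(1,1) = 8.5755
  k=2: S(2,0) = 13.9686; S(2,1) = 10.0900; S(2,2) = 7.2883
Terminal payoffs V(N, i) = max(S_T - K, 0):
  V(2,0) = 4.268628; V(2,1) = 0.390000; V(2,2) = 0.000000
Backward induction: V(k, i) = exp(-r*dt) * [p * V(k+1, i) + (1-p) * V(k+1, i+1)]; then take max(V_cont, immediate exercise) for American.
  V(1,0) = exp(-r*dt) * [p*4.268628 + (1-p)*0.390000] = 2.250454; exercise = 2.171961; V(1,0) = max -> 2.250454
  V(1,1) = exp(-r*dt) * [p*0.390000 + (1-p)*0.000000] = 0.187388; exercise = 0.000000; V(1,1) = max -> 0.187388
  V(0,0) = exp(-r*dt) * [p*2.250454 + (1-p)*0.187388] = 1.177137; exercise = 0.390000; V(0,0) = max -> 1.177137


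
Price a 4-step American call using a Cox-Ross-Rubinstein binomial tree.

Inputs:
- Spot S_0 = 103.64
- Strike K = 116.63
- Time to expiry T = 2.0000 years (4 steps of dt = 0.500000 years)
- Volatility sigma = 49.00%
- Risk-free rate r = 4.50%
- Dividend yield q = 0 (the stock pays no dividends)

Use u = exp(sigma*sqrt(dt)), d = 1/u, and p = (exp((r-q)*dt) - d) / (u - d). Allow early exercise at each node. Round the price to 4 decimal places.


dt = T/N = 0.500000
u = exp(sigma*sqrt(dt)) = 1.414084; d = 1/u = 0.707171
p = (exp((r-q)*dt) - d) / (u - d) = 0.446425
Discount per step: exp(-r*dt) = 0.977751
Stock lattice S(k, i) with i counting down-moves:
  k=0: S(0,0) = 103.6400
  k=1: S(1,0) = 146.5557; S(1,1) = 73.2912
  k=2: S(2,0) = 207.2422; S(2,1) = 103.6400; S(2,2) = 51.8295
  k=3: S(3,0) = 293.0579; S(3,1) = 146.5557; S(3,2) = 73.2912; S(3,3) = 36.6523
  k=4: S(4,0) = 414.4087; S(4,1) = 207.2422; S(4,2) = 103.6400; S(4,3) = 51.8295; S(4,4) = 25.9195
Terminal payoffs V(N, i) = max(S_T - K, 0):
  V(4,0) = 297.778684; V(4,1) = 90.612168; V(4,2) = 0.000000; V(4,3) = 0.000000; V(4,4) = 0.000000
Backward induction: V(k, i) = exp(-r*dt) * [p * V(k+1, i) + (1-p) * V(k+1, i+1)]; then take max(V_cont, immediate exercise) for American.
  V(3,0) = exp(-r*dt) * [p*297.778684 + (1-p)*90.612168] = 179.022809; exercise = 176.427936; V(3,0) = max -> 179.022809
  V(3,1) = exp(-r*dt) * [p*90.612168 + (1-p)*0.000000] = 39.551540; exercise = 29.925717; V(3,1) = max -> 39.551540
  V(3,2) = exp(-r*dt) * [p*0.000000 + (1-p)*0.000000] = 0.000000; exercise = 0.000000; V(3,2) = max -> 0.000000
  V(3,3) = exp(-r*dt) * [p*0.000000 + (1-p)*0.000000] = 0.000000; exercise = 0.000000; V(3,3) = max -> 0.000000
  V(2,0) = exp(-r*dt) * [p*179.022809 + (1-p)*39.551540] = 99.549744; exercise = 90.612168; V(2,0) = max -> 99.549744
  V(2,1) = exp(-r*dt) * [p*39.551540 + (1-p)*0.000000] = 17.263954; exercise = 0.000000; V(2,1) = max -> 17.263954
  V(2,2) = exp(-r*dt) * [p*0.000000 + (1-p)*0.000000] = 0.000000; exercise = 0.000000; V(2,2) = max -> 0.000000
  V(1,0) = exp(-r*dt) * [p*99.549744 + (1-p)*17.263954] = 52.796990; exercise = 29.925717; V(1,0) = max -> 52.796990
  V(1,1) = exp(-r*dt) * [p*17.263954 + (1-p)*0.000000] = 7.535588; exercise = 0.000000; V(1,1) = max -> 7.535588
  V(0,0) = exp(-r*dt) * [p*52.796990 + (1-p)*7.535588] = 27.124198; exercise = 0.000000; V(0,0) = max -> 27.124198

Answer: Price = V(0,0) = 27.1242


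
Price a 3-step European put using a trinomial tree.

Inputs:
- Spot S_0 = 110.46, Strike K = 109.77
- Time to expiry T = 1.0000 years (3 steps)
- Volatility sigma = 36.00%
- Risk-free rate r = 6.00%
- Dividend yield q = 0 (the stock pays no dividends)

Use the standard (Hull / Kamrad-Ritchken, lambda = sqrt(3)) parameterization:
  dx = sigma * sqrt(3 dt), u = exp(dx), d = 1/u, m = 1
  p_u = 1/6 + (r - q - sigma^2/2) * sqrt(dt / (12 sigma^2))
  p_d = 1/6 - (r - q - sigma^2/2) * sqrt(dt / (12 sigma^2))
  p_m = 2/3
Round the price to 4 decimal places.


dt = T/N = 0.333333; dx = sigma*sqrt(3*dt) = 0.360000
u = exp(dx) = 1.433329; d = 1/u = 0.697676
p_u = 0.164444, p_m = 0.666667, p_d = 0.168889
Discount per step: exp(-r*dt) = 0.980199
Stock lattice S(k, j) with j the centered position index:
  k=0: S(0,+0) = 110.4600
  k=1: S(1,-1) = 77.0653; S(1,+0) = 110.4600; S(1,+1) = 158.3256
  k=2: S(2,-2) = 53.7667; S(2,-1) = 77.0653; S(2,+0) = 110.4600; S(2,+1) = 158.3256; S(2,+2) = 226.9327
  k=3: S(3,-3) = 37.5117; S(3,-2) = 53.7667; S(3,-1) = 77.0653; S(3,+0) = 110.4600; S(3,+1) = 158.3256; S(3,+2) = 226.9327; S(3,+3) = 325.2693
Terminal payoffs V(N, j) = max(K - S_T, 0):
  V(3,-3) = 72.258278; V(3,-2) = 56.003346; V(3,-1) = 32.704673; V(3,+0) = 0.000000; V(3,+1) = 0.000000; V(3,+2) = 0.000000; V(3,+3) = 0.000000
Backward induction: V(k, j) = exp(-r*dt) * [p_u * V(k+1, j+1) + p_m * V(k+1, j) + p_d * V(k+1, j-1)]
  V(2,-2) = exp(-r*dt) * [p_u*32.704673 + p_m*56.003346 + p_d*72.258278] = 53.829851
  V(2,-1) = exp(-r*dt) * [p_u*0.000000 + p_m*32.704673 + p_d*56.003346] = 30.642440
  V(2,+0) = exp(-r*dt) * [p_u*0.000000 + p_m*0.000000 + p_d*32.704673] = 5.414084
  V(2,+1) = exp(-r*dt) * [p_u*0.000000 + p_m*0.000000 + p_d*0.000000] = 0.000000
  V(2,+2) = exp(-r*dt) * [p_u*0.000000 + p_m*0.000000 + p_d*0.000000] = 0.000000
  V(1,-1) = exp(-r*dt) * [p_u*5.414084 + p_m*30.642440 + p_d*53.829851] = 29.807717
  V(1,+0) = exp(-r*dt) * [p_u*0.000000 + p_m*5.414084 + p_d*30.642440] = 8.610611
  V(1,+1) = exp(-r*dt) * [p_u*0.000000 + p_m*0.000000 + p_d*5.414084] = 0.896273
  V(0,+0) = exp(-r*dt) * [p_u*0.896273 + p_m*8.610611 + p_d*29.807717] = 10.705717

Answer: Price = V(0,0) = 10.7057


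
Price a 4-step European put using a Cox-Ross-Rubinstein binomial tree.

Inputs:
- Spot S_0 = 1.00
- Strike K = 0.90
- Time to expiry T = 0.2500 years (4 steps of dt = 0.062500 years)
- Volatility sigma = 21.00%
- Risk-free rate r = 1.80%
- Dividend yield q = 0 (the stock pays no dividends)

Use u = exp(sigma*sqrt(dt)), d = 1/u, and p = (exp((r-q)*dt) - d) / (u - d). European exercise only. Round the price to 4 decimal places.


Answer: Price = V(0,0) = 0.0057

Derivation:
dt = T/N = 0.062500
u = exp(sigma*sqrt(dt)) = 1.053903; d = 1/u = 0.948854
p = (exp((r-q)*dt) - d) / (u - d) = 0.497593
Discount per step: exp(-r*dt) = 0.998876
Stock lattice S(k, i) with i counting down-moves:
  k=0: S(0,0) = 1.0000
  k=1: S(1,0) = 1.0539; S(1,1) = 0.9489
  k=2: S(2,0) = 1.1107; S(2,1) = 1.0000; S(2,2) = 0.9003
  k=3: S(3,0) = 1.1706; S(3,1) = 1.0539; S(3,2) = 0.9489; S(3,3) = 0.8543
  k=4: S(4,0) = 1.2337; S(4,1) = 1.1107; S(4,2) = 1.0000; S(4,3) = 0.9003; S(4,4) = 0.8106
Terminal payoffs V(N, i) = max(K - S_T, 0):
  V(4,0) = 0.000000; V(4,1) = 0.000000; V(4,2) = 0.000000; V(4,3) = 0.000000; V(4,4) = 0.089416
Backward induction: V(k, i) = exp(-r*dt) * [p * V(k+1, i) + (1-p) * V(k+1, i+1)].
  V(3,0) = exp(-r*dt) * [p*0.000000 + (1-p)*0.000000] = 0.000000
  V(3,1) = exp(-r*dt) * [p*0.000000 + (1-p)*0.000000] = 0.000000
  V(3,2) = exp(-r*dt) * [p*0.000000 + (1-p)*0.000000] = 0.000000
  V(3,3) = exp(-r*dt) * [p*0.000000 + (1-p)*0.089416] = 0.044873
  V(2,0) = exp(-r*dt) * [p*0.000000 + (1-p)*0.000000] = 0.000000
  V(2,1) = exp(-r*dt) * [p*0.000000 + (1-p)*0.000000] = 0.000000
  V(2,2) = exp(-r*dt) * [p*0.000000 + (1-p)*0.044873] = 0.022519
  V(1,0) = exp(-r*dt) * [p*0.000000 + (1-p)*0.000000] = 0.000000
  V(1,1) = exp(-r*dt) * [p*0.000000 + (1-p)*0.022519] = 0.011301
  V(0,0) = exp(-r*dt) * [p*0.000000 + (1-p)*0.011301] = 0.005671


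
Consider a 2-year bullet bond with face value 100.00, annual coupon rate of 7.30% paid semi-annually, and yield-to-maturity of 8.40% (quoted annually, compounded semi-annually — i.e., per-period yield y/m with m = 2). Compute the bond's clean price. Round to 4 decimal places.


Answer: Price = 98.0129

Derivation:
Coupon per period c = face * coupon_rate / m = 3.650000
Periods per year m = 2; per-period yield y/m = 0.042000
Number of cashflows N = 4
Cashflows (t years, CF_t, discount factor 1/(1+y/m)^(m*t), PV):
  t = 0.5000: CF_t = 3.650000, DF = 0.959693, PV = 3.502879
  t = 1.0000: CF_t = 3.650000, DF = 0.921010, PV = 3.361688
  t = 1.5000: CF_t = 3.650000, DF = 0.883887, PV = 3.226188
  t = 2.0000: CF_t = 103.650000, DF = 0.848260, PV = 87.922177
Price P = sum_t PV_t = 98.012932


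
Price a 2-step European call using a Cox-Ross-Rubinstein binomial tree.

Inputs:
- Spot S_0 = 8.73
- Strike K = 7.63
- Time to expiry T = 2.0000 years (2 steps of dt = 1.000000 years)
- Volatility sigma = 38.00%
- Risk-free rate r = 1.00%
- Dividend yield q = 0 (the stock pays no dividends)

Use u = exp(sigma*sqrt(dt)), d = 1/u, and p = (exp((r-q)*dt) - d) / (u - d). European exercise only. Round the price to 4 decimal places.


dt = T/N = 1.000000
u = exp(sigma*sqrt(dt)) = 1.462285; d = 1/u = 0.683861
p = (exp((r-q)*dt) - d) / (u - d) = 0.419038
Discount per step: exp(-r*dt) = 0.990050
Stock lattice S(k, i) with i counting down-moves:
  k=0: S(0,0) = 8.7300
  k=1: S(1,0) = 12.7657; S(1,1) = 5.9701
  k=2: S(2,0) = 18.6672; S(2,1) = 8.7300; S(2,2) = 4.0827
Terminal payoffs V(N, i) = max(S_T - K, 0):
  V(2,0) = 11.037151; V(2,1) = 1.100000; V(2,2) = 0.000000
Backward induction: V(k, i) = exp(-r*dt) * [p * V(k+1, i) + (1-p) * V(k+1, i+1)].
  V(1,0) = exp(-r*dt) * [p*11.037151 + (1-p)*1.100000] = 5.211664
  V(1,1) = exp(-r*dt) * [p*1.100000 + (1-p)*0.000000] = 0.456355
  V(0,0) = exp(-r*dt) * [p*5.211664 + (1-p)*0.456355] = 2.424641

Answer: Price = V(0,0) = 2.4246


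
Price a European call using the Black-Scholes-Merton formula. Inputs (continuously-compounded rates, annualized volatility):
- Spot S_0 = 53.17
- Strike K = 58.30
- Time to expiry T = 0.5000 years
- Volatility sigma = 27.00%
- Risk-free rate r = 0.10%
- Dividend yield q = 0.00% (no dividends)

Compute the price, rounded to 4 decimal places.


d1 = (ln(S/K) + (r - q + 0.5*sigma^2) * T) / (sigma * sqrt(T)) = -0.38436631
d2 = d1 - sigma * sqrt(T) = -0.57528514
exp(-rT) = 0.99950012; exp(-qT) = 1.00000000
C = S_0 * exp(-qT) * N(d1) - K * exp(-rT) * N(d2)
N(d1) = 0.35035348; N(d2) = 0.28254924
C = 53.1700 * 1.00000000 * 0.35035348 - 58.3000 * 0.99950012 * 0.28254924 = 2.1639

Answer: Price = 2.1639
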